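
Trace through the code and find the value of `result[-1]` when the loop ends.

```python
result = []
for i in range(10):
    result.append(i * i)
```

Let's trace through this code step by step.

Initialize: result = []
Entering loop: for i in range(10):
After iteration 1: i = 0, result = [0]
After iteration 2: i = 1, result = [0, 1]
After iteration 3: i = 2, result = [0, 1, 4]
After iteration 4: i = 3, result = [0, 1, 4, 9]
After iteration 5: i = 4, result = [0, 1, 4, 9, 16]
After iteration 6: i = 5, result = [0, 1, 4, 9, 16, 25]
After iteration 7: i = 6, result = [0, 1, 4, 9, 16, 25, 36]
After iteration 8: i = 7, result = [0, 1, 4, 9, 16, 25, 36, 49]
After iteration 9: i = 8, result = [0, 1, 4, 9, 16, 25, 36, 49, 64]
After iteration 10: i = 9, result = [0, 1, 4, 9, 16, 25, 36, 49, 64, 81]
Loop ends.
result[-1] = 81

Final answer: 81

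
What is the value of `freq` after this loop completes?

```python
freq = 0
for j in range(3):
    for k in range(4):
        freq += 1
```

Let's trace through this code step by step.

Initialize: freq = 0
Entering loop: for j in range(3):
After iteration 1: j = 0, freq = 4
After iteration 2: j = 1, freq = 8
After iteration 3: j = 2, freq = 12
Loop ends.

Final answer: 12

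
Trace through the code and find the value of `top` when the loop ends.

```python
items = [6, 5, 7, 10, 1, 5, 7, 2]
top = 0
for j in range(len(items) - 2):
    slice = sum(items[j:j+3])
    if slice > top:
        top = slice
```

Let's trace through this code step by step.

Initialize: items = [6, 5, 7, 10, 1, 5, 7, 2]
Initialize: top = 0
Entering loop: for j in range(len(items) - 2):
After iteration 1: j = 0, top = 18, slice = 18
After iteration 2: j = 1, top = 22, slice = 22
After iteration 3: j = 2, top = 22, slice = 18
After iteration 4: j = 3, top = 22, slice = 16
After iteration 5: j = 4, top = 22, slice = 13
After iteration 6: j = 5, top = 22, slice = 14
Loop ends.

Final answer: 22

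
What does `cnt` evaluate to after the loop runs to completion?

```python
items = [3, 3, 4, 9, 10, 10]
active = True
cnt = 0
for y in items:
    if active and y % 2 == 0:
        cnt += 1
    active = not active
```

Let's trace through this code step by step.

Initialize: items = [3, 3, 4, 9, 10, 10]
Initialize: active = True
Initialize: cnt = 0
Entering loop: for y in items:
After iteration 1: y = 3, active = False, cnt = 0
After iteration 2: y = 3, active = True, cnt = 0
After iteration 3: y = 4, active = False, cnt = 1
After iteration 4: y = 9, active = True, cnt = 1
After iteration 5: y = 10, active = False, cnt = 2
After iteration 6: y = 10, active = True, cnt = 2
Loop ends.

Final answer: 2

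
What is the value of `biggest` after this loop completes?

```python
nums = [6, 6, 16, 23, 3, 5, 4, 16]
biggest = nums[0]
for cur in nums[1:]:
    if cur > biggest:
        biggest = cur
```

Let's trace through this code step by step.

Initialize: nums = [6, 6, 16, 23, 3, 5, 4, 16]
Initialize: biggest = 6
Entering loop: for cur in nums[1:]:
After iteration 1: cur = 6, biggest = 6
After iteration 2: cur = 16, biggest = 16
After iteration 3: cur = 23, biggest = 23
After iteration 4: cur = 3, biggest = 23
After iteration 5: cur = 5, biggest = 23
After iteration 6: cur = 4, biggest = 23
After iteration 7: cur = 16, biggest = 23
Loop ends.

Final answer: 23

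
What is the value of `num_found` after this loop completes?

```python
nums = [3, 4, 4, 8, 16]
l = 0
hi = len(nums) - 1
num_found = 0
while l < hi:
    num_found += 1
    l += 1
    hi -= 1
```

Let's trace through this code step by step.

Initialize: nums = [3, 4, 4, 8, 16]
Initialize: l = 0
Initialize: hi = 4
Initialize: num_found = 0
Entering loop: while l < hi:
After iteration 1: l = 1, hi = 3, num_found = 1
After iteration 2: l = 2, hi = 2, num_found = 2
Loop ends.

Final answer: 2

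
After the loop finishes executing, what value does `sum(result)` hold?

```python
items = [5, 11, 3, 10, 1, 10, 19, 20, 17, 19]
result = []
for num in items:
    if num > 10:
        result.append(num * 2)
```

Let's trace through this code step by step.

Initialize: items = [5, 11, 3, 10, 1, 10, 19, 20, 17, 19]
Initialize: result = []
Entering loop: for num in items:
After iteration 1: num = 5, result = []
After iteration 2: num = 11, result = [22]
After iteration 3: num = 3, result = [22]
After iteration 4: num = 10, result = [22]
After iteration 5: num = 1, result = [22]
After iteration 6: num = 10, result = [22]
After iteration 7: num = 19, result = [22, 38]
After iteration 8: num = 20, result = [22, 38, 40]
After iteration 9: num = 17, result = [22, 38, 40, 34]
After iteration 10: num = 19, result = [22, 38, 40, 34, 38]
Loop ends.
sum(result) = 172

Final answer: 172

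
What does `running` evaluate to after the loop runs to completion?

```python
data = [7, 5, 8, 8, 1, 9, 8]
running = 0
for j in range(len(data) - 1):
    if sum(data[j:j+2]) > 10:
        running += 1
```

Let's trace through this code step by step.

Initialize: data = [7, 5, 8, 8, 1, 9, 8]
Initialize: running = 0
Entering loop: for j in range(len(data) - 1):
After iteration 1: j = 0, running = 1
After iteration 2: j = 1, running = 2
After iteration 3: j = 2, running = 3
After iteration 4: j = 3, running = 3
After iteration 5: j = 4, running = 3
After iteration 6: j = 5, running = 4
Loop ends.

Final answer: 4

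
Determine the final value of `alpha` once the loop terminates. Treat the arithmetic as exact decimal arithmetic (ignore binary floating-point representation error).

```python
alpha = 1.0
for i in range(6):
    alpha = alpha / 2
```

Let's trace through this code step by step.

Initialize: alpha = 1.0
Entering loop: for i in range(6):
After iteration 1: i = 0, alpha = 0.5
After iteration 2: i = 1, alpha = 0.25
After iteration 3: i = 2, alpha = 0.125
After iteration 4: i = 3, alpha = 0.0625
After iteration 5: i = 4, alpha = 0.03125
After iteration 6: i = 5, alpha = 0.015625
Loop ends.

Final answer: 0.015625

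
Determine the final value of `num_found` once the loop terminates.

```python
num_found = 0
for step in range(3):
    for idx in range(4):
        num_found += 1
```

Let's trace through this code step by step.

Initialize: num_found = 0
Entering loop: for step in range(3):
After iteration 1: step = 0, num_found = 4
After iteration 2: step = 1, num_found = 8
After iteration 3: step = 2, num_found = 12
Loop ends.

Final answer: 12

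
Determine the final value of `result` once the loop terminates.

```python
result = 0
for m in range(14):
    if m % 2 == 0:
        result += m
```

Let's trace through this code step by step.

Initialize: result = 0
Entering loop: for m in range(14):
After iteration 1: m = 0, result = 0
After iteration 2: m = 1, result = 0
After iteration 3: m = 2, result = 2
After iteration 4: m = 3, result = 2
After iteration 5: m = 4, result = 6
After iteration 6: m = 5, result = 6
After iteration 7: m = 6, result = 12
After iteration 8: m = 7, result = 12
After iteration 9: m = 8, result = 20
After iteration 10: m = 9, result = 20
After iteration 11: m = 10, result = 30
After iteration 12: m = 11, result = 30
After iteration 13: m = 12, result = 42
After iteration 14: m = 13, result = 42
Loop ends.

Final answer: 42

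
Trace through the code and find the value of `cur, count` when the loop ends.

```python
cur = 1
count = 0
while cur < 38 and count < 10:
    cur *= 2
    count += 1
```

Let's trace through this code step by step.

Initialize: cur = 1
Initialize: count = 0
Entering loop: while cur < 38 and count < 10:
After iteration 1: cur = 2, count = 1
After iteration 2: cur = 4, count = 2
After iteration 3: cur = 8, count = 3
After iteration 4: cur = 16, count = 4
After iteration 5: cur = 32, count = 5
After iteration 6: cur = 64, count = 6
Loop ends.

Final answer: 64, 6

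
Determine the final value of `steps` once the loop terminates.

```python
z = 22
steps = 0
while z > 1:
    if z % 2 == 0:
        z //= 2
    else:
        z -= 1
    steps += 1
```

Let's trace through this code step by step.

Initialize: z = 22
Initialize: steps = 0
Entering loop: while z > 1:
After iteration 1: z = 11, steps = 1
After iteration 2: z = 10, steps = 2
After iteration 3: z = 5, steps = 3
After iteration 4: z = 4, steps = 4
After iteration 5: z = 2, steps = 5
After iteration 6: z = 1, steps = 6
Loop ends.

Final answer: 6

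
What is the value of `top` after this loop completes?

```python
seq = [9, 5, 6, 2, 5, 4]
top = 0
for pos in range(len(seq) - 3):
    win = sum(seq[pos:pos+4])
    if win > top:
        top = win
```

Let's trace through this code step by step.

Initialize: seq = [9, 5, 6, 2, 5, 4]
Initialize: top = 0
Entering loop: for pos in range(len(seq) - 3):
After iteration 1: pos = 0, top = 22, win = 22
After iteration 2: pos = 1, top = 22, win = 18
After iteration 3: pos = 2, top = 22, win = 17
Loop ends.

Final answer: 22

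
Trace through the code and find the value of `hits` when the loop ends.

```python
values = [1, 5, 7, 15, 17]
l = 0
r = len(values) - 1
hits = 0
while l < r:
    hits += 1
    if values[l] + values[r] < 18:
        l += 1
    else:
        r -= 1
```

Let's trace through this code step by step.

Initialize: values = [1, 5, 7, 15, 17]
Initialize: l = 0
Initialize: r = 4
Initialize: hits = 0
Entering loop: while l < r:
After iteration 1: l = 0, r = 3, hits = 1
After iteration 2: l = 1, r = 3, hits = 2
After iteration 3: l = 1, r = 2, hits = 3
After iteration 4: l = 2, r = 2, hits = 4
Loop ends.

Final answer: 4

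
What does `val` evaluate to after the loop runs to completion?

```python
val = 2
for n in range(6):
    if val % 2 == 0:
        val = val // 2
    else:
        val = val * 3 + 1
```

Let's trace through this code step by step.

Initialize: val = 2
Entering loop: for n in range(6):
After iteration 1: n = 0, val = 1
After iteration 2: n = 1, val = 4
After iteration 3: n = 2, val = 2
After iteration 4: n = 3, val = 1
After iteration 5: n = 4, val = 4
After iteration 6: n = 5, val = 2
Loop ends.

Final answer: 2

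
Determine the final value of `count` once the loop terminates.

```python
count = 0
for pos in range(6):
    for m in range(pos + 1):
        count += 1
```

Let's trace through this code step by step.

Initialize: count = 0
Entering loop: for pos in range(6):
After iteration 1: pos = 0, count = 1, m = 0
After iteration 2: pos = 1, count = 3, m = 1
After iteration 3: pos = 2, count = 6, m = 2
After iteration 4: pos = 3, count = 10, m = 3
After iteration 5: pos = 4, count = 15, m = 4
After iteration 6: pos = 5, count = 21, m = 5
Loop ends.

Final answer: 21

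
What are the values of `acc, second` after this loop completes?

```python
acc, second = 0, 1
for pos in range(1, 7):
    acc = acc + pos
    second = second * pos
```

Let's trace through this code step by step.

Initialize: acc = 0
Initialize: second = 1
Entering loop: for pos in range(1, 7):
After iteration 1: pos = 1, acc = 1, second = 1
After iteration 2: pos = 2, acc = 3, second = 2
After iteration 3: pos = 3, acc = 6, second = 6
After iteration 4: pos = 4, acc = 10, second = 24
After iteration 5: pos = 5, acc = 15, second = 120
After iteration 6: pos = 6, acc = 21, second = 720
Loop ends.

Final answer: 21, 720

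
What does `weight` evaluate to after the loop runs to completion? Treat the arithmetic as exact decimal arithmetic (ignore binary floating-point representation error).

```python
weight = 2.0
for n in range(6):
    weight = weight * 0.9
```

Let's trace through this code step by step.

Initialize: weight = 2.0
Entering loop: for n in range(6):
After iteration 1: n = 0, weight = 1.8
After iteration 2: n = 1, weight = 1.62
After iteration 3: n = 2, weight = 1.458
After iteration 4: n = 3, weight = 1.3122
After iteration 5: n = 4, weight = 1.18098
After iteration 6: n = 5, weight = 1.062882
Loop ends.

Final answer: 1.062882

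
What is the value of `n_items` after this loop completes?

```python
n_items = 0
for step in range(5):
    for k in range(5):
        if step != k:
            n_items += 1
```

Let's trace through this code step by step.

Initialize: n_items = 0
Entering loop: for step in range(5):
After iteration 1: step = 0, n_items = 4
After iteration 2: step = 1, n_items = 8
After iteration 3: step = 2, n_items = 12
After iteration 4: step = 3, n_items = 16
After iteration 5: step = 4, n_items = 20
Loop ends.

Final answer: 20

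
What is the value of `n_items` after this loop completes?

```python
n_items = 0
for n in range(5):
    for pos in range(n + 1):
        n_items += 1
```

Let's trace through this code step by step.

Initialize: n_items = 0
Entering loop: for n in range(5):
After iteration 1: n = 0, n_items = 1, pos = 0
After iteration 2: n = 1, n_items = 3, pos = 1
After iteration 3: n = 2, n_items = 6, pos = 2
After iteration 4: n = 3, n_items = 10, pos = 3
After iteration 5: n = 4, n_items = 15, pos = 4
Loop ends.

Final answer: 15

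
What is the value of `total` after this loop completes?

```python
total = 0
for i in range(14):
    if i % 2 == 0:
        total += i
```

Let's trace through this code step by step.

Initialize: total = 0
Entering loop: for i in range(14):
After iteration 1: i = 0, total = 0
After iteration 2: i = 1, total = 0
After iteration 3: i = 2, total = 2
After iteration 4: i = 3, total = 2
After iteration 5: i = 4, total = 6
After iteration 6: i = 5, total = 6
After iteration 7: i = 6, total = 12
After iteration 8: i = 7, total = 12
After iteration 9: i = 8, total = 20
After iteration 10: i = 9, total = 20
After iteration 11: i = 10, total = 30
After iteration 12: i = 11, total = 30
After iteration 13: i = 12, total = 42
After iteration 14: i = 13, total = 42
Loop ends.

Final answer: 42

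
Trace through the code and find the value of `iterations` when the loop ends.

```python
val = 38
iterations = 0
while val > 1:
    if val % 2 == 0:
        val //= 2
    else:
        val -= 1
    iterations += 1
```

Let's trace through this code step by step.

Initialize: val = 38
Initialize: iterations = 0
Entering loop: while val > 1:
After iteration 1: val = 19, iterations = 1
After iteration 2: val = 18, iterations = 2
After iteration 3: val = 9, iterations = 3
After iteration 4: val = 8, iterations = 4
After iteration 5: val = 4, iterations = 5
After iteration 6: val = 2, iterations = 6
After iteration 7: val = 1, iterations = 7
Loop ends.

Final answer: 7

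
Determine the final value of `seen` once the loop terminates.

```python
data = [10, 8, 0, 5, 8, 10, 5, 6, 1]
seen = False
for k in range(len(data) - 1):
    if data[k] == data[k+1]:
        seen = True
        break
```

Let's trace through this code step by step.

Initialize: data = [10, 8, 0, 5, 8, 10, 5, 6, 1]
Initialize: seen = False
Entering loop: for k in range(len(data) - 1):
After iteration 1: k = 0, seen = False
After iteration 2: k = 1, seen = False
After iteration 3: k = 2, seen = False
After iteration 4: k = 3, seen = False
After iteration 5: k = 4, seen = False
After iteration 6: k = 5, seen = False
After iteration 7: k = 6, seen = False
After iteration 8: k = 7, seen = False
Loop ends.

Final answer: False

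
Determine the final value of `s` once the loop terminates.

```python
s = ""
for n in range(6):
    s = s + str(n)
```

Let's trace through this code step by step.

Initialize: s = ''
Entering loop: for n in range(6):
After iteration 1: n = 0, s = '0'
After iteration 2: n = 1, s = '01'
After iteration 3: n = 2, s = '012'
After iteration 4: n = 3, s = '0123'
After iteration 5: n = 4, s = '01234'
After iteration 6: n = 5, s = '012345'
Loop ends.

Final answer: '012345'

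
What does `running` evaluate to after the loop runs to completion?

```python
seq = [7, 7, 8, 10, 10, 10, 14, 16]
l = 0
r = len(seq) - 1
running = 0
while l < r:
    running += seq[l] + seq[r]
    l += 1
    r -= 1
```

Let's trace through this code step by step.

Initialize: seq = [7, 7, 8, 10, 10, 10, 14, 16]
Initialize: l = 0
Initialize: r = 7
Initialize: running = 0
Entering loop: while l < r:
After iteration 1: l = 1, r = 6, running = 23
After iteration 2: l = 2, r = 5, running = 44
After iteration 3: l = 3, r = 4, running = 62
After iteration 4: l = 4, r = 3, running = 82
Loop ends.

Final answer: 82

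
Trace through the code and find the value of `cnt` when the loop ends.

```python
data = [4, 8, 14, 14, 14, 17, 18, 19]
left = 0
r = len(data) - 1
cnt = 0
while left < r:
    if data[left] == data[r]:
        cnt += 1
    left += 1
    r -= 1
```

Let's trace through this code step by step.

Initialize: data = [4, 8, 14, 14, 14, 17, 18, 19]
Initialize: left = 0
Initialize: r = 7
Initialize: cnt = 0
Entering loop: while left < r:
After iteration 1: left = 1, r = 6, cnt = 0
After iteration 2: left = 2, r = 5, cnt = 0
After iteration 3: left = 3, r = 4, cnt = 0
After iteration 4: left = 4, r = 3, cnt = 1
Loop ends.

Final answer: 1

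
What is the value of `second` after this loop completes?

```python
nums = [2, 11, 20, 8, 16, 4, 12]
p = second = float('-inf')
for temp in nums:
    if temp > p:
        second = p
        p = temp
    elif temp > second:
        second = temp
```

Let's trace through this code step by step.

Initialize: nums = [2, 11, 20, 8, 16, 4, 12]
Initialize: p = -inf
Initialize: second = -inf
Entering loop: for temp in nums:
After iteration 1: temp = 2, p = 2, second = -inf
After iteration 2: temp = 11, p = 11, second = 2
After iteration 3: temp = 20, p = 20, second = 11
After iteration 4: temp = 8, p = 20, second = 11
After iteration 5: temp = 16, p = 20, second = 16
After iteration 6: temp = 4, p = 20, second = 16
After iteration 7: temp = 12, p = 20, second = 16
Loop ends.

Final answer: 16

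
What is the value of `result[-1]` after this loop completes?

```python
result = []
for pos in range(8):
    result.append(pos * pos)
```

Let's trace through this code step by step.

Initialize: result = []
Entering loop: for pos in range(8):
After iteration 1: pos = 0, result = [0]
After iteration 2: pos = 1, result = [0, 1]
After iteration 3: pos = 2, result = [0, 1, 4]
After iteration 4: pos = 3, result = [0, 1, 4, 9]
After iteration 5: pos = 4, result = [0, 1, 4, 9, 16]
After iteration 6: pos = 5, result = [0, 1, 4, 9, 16, 25]
After iteration 7: pos = 6, result = [0, 1, 4, 9, 16, 25, 36]
After iteration 8: pos = 7, result = [0, 1, 4, 9, 16, 25, 36, 49]
Loop ends.
result[-1] = 49

Final answer: 49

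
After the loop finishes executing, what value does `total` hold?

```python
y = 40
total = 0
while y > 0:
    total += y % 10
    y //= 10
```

Let's trace through this code step by step.

Initialize: y = 40
Initialize: total = 0
Entering loop: while y > 0:
After iteration 1: y = 4, total = 0
After iteration 2: y = 0, total = 4
Loop ends.

Final answer: 4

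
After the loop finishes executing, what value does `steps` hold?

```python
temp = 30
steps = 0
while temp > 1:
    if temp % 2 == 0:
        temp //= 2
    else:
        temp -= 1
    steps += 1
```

Let's trace through this code step by step.

Initialize: temp = 30
Initialize: steps = 0
Entering loop: while temp > 1:
After iteration 1: temp = 15, steps = 1
After iteration 2: temp = 14, steps = 2
After iteration 3: temp = 7, steps = 3
After iteration 4: temp = 6, steps = 4
After iteration 5: temp = 3, steps = 5
After iteration 6: temp = 2, steps = 6
After iteration 7: temp = 1, steps = 7
Loop ends.

Final answer: 7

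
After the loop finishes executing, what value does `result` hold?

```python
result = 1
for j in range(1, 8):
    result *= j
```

Let's trace through this code step by step.

Initialize: result = 1
Entering loop: for j in range(1, 8):
After iteration 1: j = 1, result = 1
After iteration 2: j = 2, result = 2
After iteration 3: j = 3, result = 6
After iteration 4: j = 4, result = 24
After iteration 5: j = 5, result = 120
After iteration 6: j = 6, result = 720
After iteration 7: j = 7, result = 5040
Loop ends.

Final answer: 5040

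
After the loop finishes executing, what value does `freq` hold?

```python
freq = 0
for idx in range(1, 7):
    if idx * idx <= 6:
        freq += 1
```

Let's trace through this code step by step.

Initialize: freq = 0
Entering loop: for idx in range(1, 7):
After iteration 1: idx = 1, freq = 1
After iteration 2: idx = 2, freq = 2
After iteration 3: idx = 3, freq = 2
After iteration 4: idx = 4, freq = 2
After iteration 5: idx = 5, freq = 2
After iteration 6: idx = 6, freq = 2
Loop ends.

Final answer: 2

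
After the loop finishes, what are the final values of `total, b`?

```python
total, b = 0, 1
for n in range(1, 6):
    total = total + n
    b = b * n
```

Let's trace through this code step by step.

Initialize: total = 0
Initialize: b = 1
Entering loop: for n in range(1, 6):
After iteration 1: n = 1, total = 1, b = 1
After iteration 2: n = 2, total = 3, b = 2
After iteration 3: n = 3, total = 6, b = 6
After iteration 4: n = 4, total = 10, b = 24
After iteration 5: n = 5, total = 15, b = 120
Loop ends.

Final answer: 15, 120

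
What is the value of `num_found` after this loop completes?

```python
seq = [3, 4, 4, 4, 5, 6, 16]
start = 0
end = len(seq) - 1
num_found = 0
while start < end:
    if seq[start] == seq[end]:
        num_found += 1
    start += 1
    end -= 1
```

Let's trace through this code step by step.

Initialize: seq = [3, 4, 4, 4, 5, 6, 16]
Initialize: start = 0
Initialize: end = 6
Initialize: num_found = 0
Entering loop: while start < end:
After iteration 1: start = 1, end = 5, num_found = 0
After iteration 2: start = 2, end = 4, num_found = 0
After iteration 3: start = 3, end = 3, num_found = 0
Loop ends.

Final answer: 0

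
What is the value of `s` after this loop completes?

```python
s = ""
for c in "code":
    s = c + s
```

Let's trace through this code step by step.

Initialize: s = ''
Entering loop: for c in "code":
After iteration 1: c = 'c', s = 'c'
After iteration 2: c = 'o', s = 'oc'
After iteration 3: c = 'd', s = 'doc'
After iteration 4: c = 'e', s = 'edoc'
Loop ends.

Final answer: 'edoc'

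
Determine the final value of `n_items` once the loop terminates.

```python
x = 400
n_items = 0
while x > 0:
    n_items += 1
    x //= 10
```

Let's trace through this code step by step.

Initialize: x = 400
Initialize: n_items = 0
Entering loop: while x > 0:
After iteration 1: x = 40, n_items = 1
After iteration 2: x = 4, n_items = 2
After iteration 3: x = 0, n_items = 3
Loop ends.

Final answer: 3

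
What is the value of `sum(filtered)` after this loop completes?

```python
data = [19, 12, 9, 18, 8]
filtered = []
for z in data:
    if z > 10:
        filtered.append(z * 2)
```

Let's trace through this code step by step.

Initialize: data = [19, 12, 9, 18, 8]
Initialize: filtered = []
Entering loop: for z in data:
After iteration 1: z = 19, filtered = [38]
After iteration 2: z = 12, filtered = [38, 24]
After iteration 3: z = 9, filtered = [38, 24]
After iteration 4: z = 18, filtered = [38, 24, 36]
After iteration 5: z = 8, filtered = [38, 24, 36]
Loop ends.
sum(filtered) = 98

Final answer: 98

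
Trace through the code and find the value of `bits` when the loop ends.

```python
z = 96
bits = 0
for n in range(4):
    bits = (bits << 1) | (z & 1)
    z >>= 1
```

Let's trace through this code step by step.

Initialize: z = 96
Initialize: bits = 0
Entering loop: for n in range(4):
After iteration 1: n = 0, z = 48, bits = 0
After iteration 2: n = 1, z = 24, bits = 0
After iteration 3: n = 2, z = 12, bits = 0
After iteration 4: n = 3, z = 6, bits = 0
Loop ends.

Final answer: 0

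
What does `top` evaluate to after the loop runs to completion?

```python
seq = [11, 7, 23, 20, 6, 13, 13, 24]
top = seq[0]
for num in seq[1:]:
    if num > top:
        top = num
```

Let's trace through this code step by step.

Initialize: seq = [11, 7, 23, 20, 6, 13, 13, 24]
Initialize: top = 11
Entering loop: for num in seq[1:]:
After iteration 1: num = 7, top = 11
After iteration 2: num = 23, top = 23
After iteration 3: num = 20, top = 23
After iteration 4: num = 6, top = 23
After iteration 5: num = 13, top = 23
After iteration 6: num = 13, top = 23
After iteration 7: num = 24, top = 24
Loop ends.

Final answer: 24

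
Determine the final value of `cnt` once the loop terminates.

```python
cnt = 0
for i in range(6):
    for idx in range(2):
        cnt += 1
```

Let's trace through this code step by step.

Initialize: cnt = 0
Entering loop: for i in range(6):
After iteration 1: i = 0, cnt = 2
After iteration 2: i = 1, cnt = 4
After iteration 3: i = 2, cnt = 6
After iteration 4: i = 3, cnt = 8
After iteration 5: i = 4, cnt = 10
After iteration 6: i = 5, cnt = 12
Loop ends.

Final answer: 12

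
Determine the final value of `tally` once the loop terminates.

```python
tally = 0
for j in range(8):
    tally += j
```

Let's trace through this code step by step.

Initialize: tally = 0
Entering loop: for j in range(8):
After iteration 1: j = 0, tally = 0
After iteration 2: j = 1, tally = 1
After iteration 3: j = 2, tally = 3
After iteration 4: j = 3, tally = 6
After iteration 5: j = 4, tally = 10
After iteration 6: j = 5, tally = 15
After iteration 7: j = 6, tally = 21
After iteration 8: j = 7, tally = 28
Loop ends.

Final answer: 28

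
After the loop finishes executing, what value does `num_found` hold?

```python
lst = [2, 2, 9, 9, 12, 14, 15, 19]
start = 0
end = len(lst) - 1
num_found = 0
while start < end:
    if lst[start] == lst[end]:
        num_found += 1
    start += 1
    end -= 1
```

Let's trace through this code step by step.

Initialize: lst = [2, 2, 9, 9, 12, 14, 15, 19]
Initialize: start = 0
Initialize: end = 7
Initialize: num_found = 0
Entering loop: while start < end:
After iteration 1: start = 1, end = 6, num_found = 0
After iteration 2: start = 2, end = 5, num_found = 0
After iteration 3: start = 3, end = 4, num_found = 0
After iteration 4: start = 4, end = 3, num_found = 0
Loop ends.

Final answer: 0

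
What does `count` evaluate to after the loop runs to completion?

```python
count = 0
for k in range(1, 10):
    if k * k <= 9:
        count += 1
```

Let's trace through this code step by step.

Initialize: count = 0
Entering loop: for k in range(1, 10):
After iteration 1: k = 1, count = 1
After iteration 2: k = 2, count = 2
After iteration 3: k = 3, count = 3
After iteration 4: k = 4, count = 3
After iteration 5: k = 5, count = 3
After iteration 6: k = 6, count = 3
After iteration 7: k = 7, count = 3
After iteration 8: k = 8, count = 3
After iteration 9: k = 9, count = 3
Loop ends.

Final answer: 3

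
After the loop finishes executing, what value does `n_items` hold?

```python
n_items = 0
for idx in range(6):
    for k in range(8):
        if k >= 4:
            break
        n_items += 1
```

Let's trace through this code step by step.

Initialize: n_items = 0
Entering loop: for idx in range(6):
After iteration 1: idx = 0, n_items = 4
After iteration 2: idx = 1, n_items = 8
After iteration 3: idx = 2, n_items = 12
After iteration 4: idx = 3, n_items = 16
After iteration 5: idx = 4, n_items = 20
After iteration 6: idx = 5, n_items = 24
Loop ends.

Final answer: 24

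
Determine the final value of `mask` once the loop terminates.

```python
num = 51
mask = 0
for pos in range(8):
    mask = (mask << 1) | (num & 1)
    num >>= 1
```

Let's trace through this code step by step.

Initialize: num = 51
Initialize: mask = 0
Entering loop: for pos in range(8):
After iteration 1: pos = 0, num = 25, mask = 1
After iteration 2: pos = 1, num = 12, mask = 3
After iteration 3: pos = 2, num = 6, mask = 6
After iteration 4: pos = 3, num = 3, mask = 12
After iteration 5: pos = 4, num = 1, mask = 25
After iteration 6: pos = 5, num = 0, mask = 51
After iteration 7: pos = 6, num = 0, mask = 102
After iteration 8: pos = 7, num = 0, mask = 204
Loop ends.

Final answer: 204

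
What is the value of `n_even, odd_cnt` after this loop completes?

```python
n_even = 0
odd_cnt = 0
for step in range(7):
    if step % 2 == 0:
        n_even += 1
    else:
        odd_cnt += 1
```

Let's trace through this code step by step.

Initialize: n_even = 0
Initialize: odd_cnt = 0
Entering loop: for step in range(7):
After iteration 1: step = 0, n_even = 1, odd_cnt = 0
After iteration 2: step = 1, n_even = 1, odd_cnt = 1
After iteration 3: step = 2, n_even = 2, odd_cnt = 1
After iteration 4: step = 3, n_even = 2, odd_cnt = 2
After iteration 5: step = 4, n_even = 3, odd_cnt = 2
After iteration 6: step = 5, n_even = 3, odd_cnt = 3
After iteration 7: step = 6, n_even = 4, odd_cnt = 3
Loop ends.

Final answer: 4, 3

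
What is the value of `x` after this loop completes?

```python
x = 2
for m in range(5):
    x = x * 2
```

Let's trace through this code step by step.

Initialize: x = 2
Entering loop: for m in range(5):
After iteration 1: m = 0, x = 4
After iteration 2: m = 1, x = 8
After iteration 3: m = 2, x = 16
After iteration 4: m = 3, x = 32
After iteration 5: m = 4, x = 64
Loop ends.

Final answer: 64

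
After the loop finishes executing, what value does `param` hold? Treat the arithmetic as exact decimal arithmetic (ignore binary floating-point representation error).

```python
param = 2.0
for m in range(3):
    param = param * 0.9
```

Let's trace through this code step by step.

Initialize: param = 2.0
Entering loop: for m in range(3):
After iteration 1: m = 0, param = 1.8
After iteration 2: m = 1, param = 1.62
After iteration 3: m = 2, param = 1.458
Loop ends.

Final answer: 1.458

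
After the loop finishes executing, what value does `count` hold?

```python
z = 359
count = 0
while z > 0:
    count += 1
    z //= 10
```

Let's trace through this code step by step.

Initialize: z = 359
Initialize: count = 0
Entering loop: while z > 0:
After iteration 1: z = 35, count = 1
After iteration 2: z = 3, count = 2
After iteration 3: z = 0, count = 3
Loop ends.

Final answer: 3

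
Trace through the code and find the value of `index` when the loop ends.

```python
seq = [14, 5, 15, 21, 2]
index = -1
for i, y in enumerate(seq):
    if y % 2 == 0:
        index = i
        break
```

Let's trace through this code step by step.

Initialize: seq = [14, 5, 15, 21, 2]
Initialize: index = -1
Entering loop: for i, y in enumerate(seq):
After iteration 1: i = 0, y = 14, index = 0
Loop ends.

Final answer: 0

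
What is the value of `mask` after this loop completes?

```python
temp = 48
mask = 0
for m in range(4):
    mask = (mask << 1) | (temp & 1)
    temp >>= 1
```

Let's trace through this code step by step.

Initialize: temp = 48
Initialize: mask = 0
Entering loop: for m in range(4):
After iteration 1: m = 0, temp = 24, mask = 0
After iteration 2: m = 1, temp = 12, mask = 0
After iteration 3: m = 2, temp = 6, mask = 0
After iteration 4: m = 3, temp = 3, mask = 0
Loop ends.

Final answer: 0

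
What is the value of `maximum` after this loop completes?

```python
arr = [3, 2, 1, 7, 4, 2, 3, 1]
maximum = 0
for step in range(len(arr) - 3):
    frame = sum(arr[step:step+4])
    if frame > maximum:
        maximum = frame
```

Let's trace through this code step by step.

Initialize: arr = [3, 2, 1, 7, 4, 2, 3, 1]
Initialize: maximum = 0
Entering loop: for step in range(len(arr) - 3):
After iteration 1: step = 0, maximum = 13, frame = 13
After iteration 2: step = 1, maximum = 14, frame = 14
After iteration 3: step = 2, maximum = 14, frame = 14
After iteration 4: step = 3, maximum = 16, frame = 16
After iteration 5: step = 4, maximum = 16, frame = 10
Loop ends.

Final answer: 16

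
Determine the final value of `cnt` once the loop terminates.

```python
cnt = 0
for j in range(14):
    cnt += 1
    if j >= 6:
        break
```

Let's trace through this code step by step.

Initialize: cnt = 0
Entering loop: for j in range(14):
After iteration 1: j = 0, cnt = 1
After iteration 2: j = 1, cnt = 2
After iteration 3: j = 2, cnt = 3
After iteration 4: j = 3, cnt = 4
After iteration 5: j = 4, cnt = 5
After iteration 6: j = 5, cnt = 6
After iteration 7: j = 6, cnt = 7
Loop ends.

Final answer: 7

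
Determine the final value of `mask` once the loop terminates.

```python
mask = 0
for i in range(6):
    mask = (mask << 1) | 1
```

Let's trace through this code step by step.

Initialize: mask = 0
Entering loop: for i in range(6):
After iteration 1: i = 0, mask = 1
After iteration 2: i = 1, mask = 3
After iteration 3: i = 2, mask = 7
After iteration 4: i = 3, mask = 15
After iteration 5: i = 4, mask = 31
After iteration 6: i = 5, mask = 63
Loop ends.

Final answer: 63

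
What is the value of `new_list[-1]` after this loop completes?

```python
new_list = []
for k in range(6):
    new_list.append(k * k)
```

Let's trace through this code step by step.

Initialize: new_list = []
Entering loop: for k in range(6):
After iteration 1: k = 0, new_list = [0]
After iteration 2: k = 1, new_list = [0, 1]
After iteration 3: k = 2, new_list = [0, 1, 4]
After iteration 4: k = 3, new_list = [0, 1, 4, 9]
After iteration 5: k = 4, new_list = [0, 1, 4, 9, 16]
After iteration 6: k = 5, new_list = [0, 1, 4, 9, 16, 25]
Loop ends.
new_list[-1] = 25

Final answer: 25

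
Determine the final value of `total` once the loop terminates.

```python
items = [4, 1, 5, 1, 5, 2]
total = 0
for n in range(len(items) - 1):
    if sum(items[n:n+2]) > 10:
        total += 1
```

Let's trace through this code step by step.

Initialize: items = [4, 1, 5, 1, 5, 2]
Initialize: total = 0
Entering loop: for n in range(len(items) - 1):
After iteration 1: n = 0, total = 0
After iteration 2: n = 1, total = 0
After iteration 3: n = 2, total = 0
After iteration 4: n = 3, total = 0
After iteration 5: n = 4, total = 0
Loop ends.

Final answer: 0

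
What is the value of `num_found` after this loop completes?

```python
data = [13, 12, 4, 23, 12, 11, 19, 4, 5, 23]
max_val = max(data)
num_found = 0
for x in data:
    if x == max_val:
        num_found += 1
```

Let's trace through this code step by step.

Initialize: data = [13, 12, 4, 23, 12, 11, 19, 4, 5, 23]
Initialize: max_val = 23
Initialize: num_found = 0
Entering loop: for x in data:
After iteration 1: x = 13, num_found = 0
After iteration 2: x = 12, num_found = 0
After iteration 3: x = 4, num_found = 0
After iteration 4: x = 23, num_found = 1
After iteration 5: x = 12, num_found = 1
After iteration 6: x = 11, num_found = 1
After iteration 7: x = 19, num_found = 1
After iteration 8: x = 4, num_found = 1
After iteration 9: x = 5, num_found = 1
After iteration 10: x = 23, num_found = 2
Loop ends.

Final answer: 2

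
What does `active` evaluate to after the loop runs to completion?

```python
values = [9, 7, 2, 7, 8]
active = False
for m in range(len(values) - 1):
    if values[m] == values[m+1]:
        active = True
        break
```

Let's trace through this code step by step.

Initialize: values = [9, 7, 2, 7, 8]
Initialize: active = False
Entering loop: for m in range(len(values) - 1):
After iteration 1: m = 0, active = False
After iteration 2: m = 1, active = False
After iteration 3: m = 2, active = False
After iteration 4: m = 3, active = False
Loop ends.

Final answer: False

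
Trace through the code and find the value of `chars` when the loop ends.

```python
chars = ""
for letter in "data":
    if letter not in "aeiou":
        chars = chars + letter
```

Let's trace through this code step by step.

Initialize: chars = ''
Entering loop: for letter in "data":
After iteration 1: letter = 'd', chars = 'd'
After iteration 2: letter = 'a', chars = 'd'
After iteration 3: letter = 't', chars = 'dt'
After iteration 4: letter = 'a', chars = 'dt'
Loop ends.

Final answer: 'dt'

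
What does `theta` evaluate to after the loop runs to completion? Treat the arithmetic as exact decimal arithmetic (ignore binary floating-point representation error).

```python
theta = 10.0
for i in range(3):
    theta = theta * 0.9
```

Let's trace through this code step by step.

Initialize: theta = 10.0
Entering loop: for i in range(3):
After iteration 1: i = 0, theta = 9.0
After iteration 2: i = 1, theta = 8.1
After iteration 3: i = 2, theta = 7.29
Loop ends.

Final answer: 7.29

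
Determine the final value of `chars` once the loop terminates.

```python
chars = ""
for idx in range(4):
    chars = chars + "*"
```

Let's trace through this code step by step.

Initialize: chars = ''
Entering loop: for idx in range(4):
After iteration 1: idx = 0, chars = '*'
After iteration 2: idx = 1, chars = '**'
After iteration 3: idx = 2, chars = '***'
After iteration 4: idx = 3, chars = '****'
Loop ends.

Final answer: '****'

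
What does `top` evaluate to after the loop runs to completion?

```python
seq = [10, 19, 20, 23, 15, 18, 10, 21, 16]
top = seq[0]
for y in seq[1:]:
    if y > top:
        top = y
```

Let's trace through this code step by step.

Initialize: seq = [10, 19, 20, 23, 15, 18, 10, 21, 16]
Initialize: top = 10
Entering loop: for y in seq[1:]:
After iteration 1: y = 19, top = 19
After iteration 2: y = 20, top = 20
After iteration 3: y = 23, top = 23
After iteration 4: y = 15, top = 23
After iteration 5: y = 18, top = 23
After iteration 6: y = 10, top = 23
After iteration 7: y = 21, top = 23
After iteration 8: y = 16, top = 23
Loop ends.

Final answer: 23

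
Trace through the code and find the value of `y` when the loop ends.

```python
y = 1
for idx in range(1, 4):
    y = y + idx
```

Let's trace through this code step by step.

Initialize: y = 1
Entering loop: for idx in range(1, 4):
After iteration 1: idx = 1, y = 2
After iteration 2: idx = 2, y = 4
After iteration 3: idx = 3, y = 7
Loop ends.

Final answer: 7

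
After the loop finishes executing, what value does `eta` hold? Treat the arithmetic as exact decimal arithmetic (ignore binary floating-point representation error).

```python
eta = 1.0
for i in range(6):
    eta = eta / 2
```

Let's trace through this code step by step.

Initialize: eta = 1.0
Entering loop: for i in range(6):
After iteration 1: i = 0, eta = 0.5
After iteration 2: i = 1, eta = 0.25
After iteration 3: i = 2, eta = 0.125
After iteration 4: i = 3, eta = 0.0625
After iteration 5: i = 4, eta = 0.03125
After iteration 6: i = 5, eta = 0.015625
Loop ends.

Final answer: 0.015625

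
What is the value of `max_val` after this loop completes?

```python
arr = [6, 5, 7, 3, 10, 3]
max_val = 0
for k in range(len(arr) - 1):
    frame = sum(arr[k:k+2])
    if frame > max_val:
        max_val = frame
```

Let's trace through this code step by step.

Initialize: arr = [6, 5, 7, 3, 10, 3]
Initialize: max_val = 0
Entering loop: for k in range(len(arr) - 1):
After iteration 1: k = 0, max_val = 11, frame = 11
After iteration 2: k = 1, max_val = 12, frame = 12
After iteration 3: k = 2, max_val = 12, frame = 10
After iteration 4: k = 3, max_val = 13, frame = 13
After iteration 5: k = 4, max_val = 13, frame = 13
Loop ends.

Final answer: 13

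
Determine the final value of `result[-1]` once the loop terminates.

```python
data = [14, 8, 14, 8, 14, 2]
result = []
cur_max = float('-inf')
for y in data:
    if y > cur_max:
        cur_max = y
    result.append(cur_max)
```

Let's trace through this code step by step.

Initialize: data = [14, 8, 14, 8, 14, 2]
Initialize: result = []
Initialize: cur_max = -inf
Entering loop: for y in data:
After iteration 1: y = 14, result = [14], cur_max = 14
After iteration 2: y = 8, result = [14, 14], cur_max = 14
After iteration 3: y = 14, result = [14, 14, 14], cur_max = 14
After iteration 4: y = 8, result = [14, 14, 14, 14], cur_max = 14
After iteration 5: y = 14, result = [14, 14, 14, 14, 14], cur_max = 14
After iteration 6: y = 2, result = [14, 14, 14, 14, 14, 14], cur_max = 14
Loop ends.
result[-1] = 14

Final answer: 14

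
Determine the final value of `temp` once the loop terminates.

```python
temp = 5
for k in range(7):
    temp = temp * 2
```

Let's trace through this code step by step.

Initialize: temp = 5
Entering loop: for k in range(7):
After iteration 1: k = 0, temp = 10
After iteration 2: k = 1, temp = 20
After iteration 3: k = 2, temp = 40
After iteration 4: k = 3, temp = 80
After iteration 5: k = 4, temp = 160
After iteration 6: k = 5, temp = 320
After iteration 7: k = 6, temp = 640
Loop ends.

Final answer: 640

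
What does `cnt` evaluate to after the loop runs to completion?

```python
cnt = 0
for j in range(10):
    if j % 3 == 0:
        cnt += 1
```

Let's trace through this code step by step.

Initialize: cnt = 0
Entering loop: for j in range(10):
After iteration 1: j = 0, cnt = 1
After iteration 2: j = 1, cnt = 1
After iteration 3: j = 2, cnt = 1
After iteration 4: j = 3, cnt = 2
After iteration 5: j = 4, cnt = 2
After iteration 6: j = 5, cnt = 2
After iteration 7: j = 6, cnt = 3
After iteration 8: j = 7, cnt = 3
After iteration 9: j = 8, cnt = 3
After iteration 10: j = 9, cnt = 4
Loop ends.

Final answer: 4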